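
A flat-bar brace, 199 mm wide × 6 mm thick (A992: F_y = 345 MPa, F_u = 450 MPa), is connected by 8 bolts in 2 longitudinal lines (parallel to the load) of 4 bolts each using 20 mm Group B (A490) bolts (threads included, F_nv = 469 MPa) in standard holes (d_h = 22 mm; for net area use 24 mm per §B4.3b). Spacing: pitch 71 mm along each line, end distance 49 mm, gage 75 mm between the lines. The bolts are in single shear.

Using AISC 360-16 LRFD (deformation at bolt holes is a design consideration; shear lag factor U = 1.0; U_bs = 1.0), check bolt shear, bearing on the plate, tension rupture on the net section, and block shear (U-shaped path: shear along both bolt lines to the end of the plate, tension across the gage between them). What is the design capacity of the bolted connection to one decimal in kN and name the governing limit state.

Bolt shear: A_b = π(20)²/4 = 314.16 mm². φR_n = 0.75 × 469 × 314.16 × 8 × 1 = 884.0 kN.
Bearing (6 mm plate, F_u = 450 MPa): end bolts L_c = 49 − 22/2 = 38, R_n = min(1.2×38×6×450, 2.4×20×6×450) = 123.12 kN/bolt; interior L_c = 71 − 22 = 49, R_n = 129.6 kN/bolt. φR_n = 0.75 × (2×123.12 + 6×129.6) = 767.9 kN.
Tension rupture (net): A_n = (199 − 2×24)×6 = 906 mm² (U = 1.0, A_e = A_n). φR_n = 0.75 × 450 × 906 = 305.8 kN.
Block shear: shear path 2×[49+3×71] = 2×262 mm, A_gv = 3144, A_nv = 2×(262 − 3.5×24)×6 = 2136 mm²; tension across gage: (75 − 1×24)×6 = 306 mm². R_n = min(0.6×450×2136, 0.6×345×3144) + 1.0×450×306 = min(576.72, 650.81) + 137.7 = 714.42 kN. φR_n = 0.75 × 714.42 = 535.8 kN.
Governing: min(884.0, 767.9, 305.8, 535.8) = 305.8 kN → net-section rupture.

305.8 kN (net-section rupture governs)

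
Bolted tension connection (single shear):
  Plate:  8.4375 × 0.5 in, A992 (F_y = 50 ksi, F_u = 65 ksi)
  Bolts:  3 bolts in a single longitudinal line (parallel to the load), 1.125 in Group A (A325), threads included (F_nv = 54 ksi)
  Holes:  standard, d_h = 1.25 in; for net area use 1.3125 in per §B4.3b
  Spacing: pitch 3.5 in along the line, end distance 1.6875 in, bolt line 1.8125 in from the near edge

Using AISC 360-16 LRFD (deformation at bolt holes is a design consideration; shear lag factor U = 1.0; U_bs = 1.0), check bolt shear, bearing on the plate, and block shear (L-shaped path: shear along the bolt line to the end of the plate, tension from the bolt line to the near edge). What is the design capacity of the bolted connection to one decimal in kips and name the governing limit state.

107.3 kips (block shear governs)

Bolt shear: A_b = π(1.125)²/4 = 0.99402 in². φR_n = 0.75 × 54 × 0.99402 × 3 × 1 = 120.8 kips.
Bearing (0.5 in plate, F_u = 65 ksi): end bolts L_c = 1.6875 − 1.25/2 = 1.0625, R_n = min(1.2×1.0625×0.5×65, 2.4×1.125×0.5×65) = 41.438 kips/bolt; interior L_c = 3.5 − 1.25 = 2.25, R_n = 87.75 kips/bolt. φR_n = 0.75 × (1×41.438 + 2×87.75) = 162.7 kips.
Block shear: shear path 1×[1.6875+2×3.5] = 1×8.6875 in, A_gv = 4.3438, A_nv = 1×(8.6875 − 2.5×1.3125)×0.5 = 2.7031 in²; tension to near edge: (1.8125 − 0.5×1.3125)×0.5 = 0.57813 in². R_n = min(0.6×65×2.7031, 0.6×50×4.3438) + 1.0×65×0.57813 = min(105.42, 130.31) + 37.578 = 143 kips. φR_n = 0.75 × 143 = 107.3 kips.
Governing: min(120.8, 162.7, 107.3) = 107.3 kips → block shear.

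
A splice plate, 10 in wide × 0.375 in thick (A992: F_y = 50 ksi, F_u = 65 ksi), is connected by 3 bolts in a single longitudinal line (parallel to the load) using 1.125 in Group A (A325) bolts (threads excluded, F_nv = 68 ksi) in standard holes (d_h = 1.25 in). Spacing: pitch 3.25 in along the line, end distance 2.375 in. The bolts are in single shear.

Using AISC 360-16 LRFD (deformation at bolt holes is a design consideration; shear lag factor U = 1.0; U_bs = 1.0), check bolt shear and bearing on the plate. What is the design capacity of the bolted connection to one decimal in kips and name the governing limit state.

Bolt shear: A_b = π(1.125)²/4 = 0.99402 in². φR_n = 0.75 × 68 × 0.99402 × 3 × 1 = 152.1 kips.
Bearing (0.375 in plate, F_u = 65 ksi): end bolts L_c = 2.375 − 1.25/2 = 1.75, R_n = min(1.2×1.75×0.375×65, 2.4×1.125×0.375×65) = 51.188 kips/bolt; interior L_c = 3.25 − 1.25 = 2, R_n = 58.5 kips/bolt. φR_n = 0.75 × (1×51.188 + 2×58.5) = 126.1 kips.
Governing: min(152.1, 126.1) = 126.1 kips → bearing.

126.1 kips (bearing governs)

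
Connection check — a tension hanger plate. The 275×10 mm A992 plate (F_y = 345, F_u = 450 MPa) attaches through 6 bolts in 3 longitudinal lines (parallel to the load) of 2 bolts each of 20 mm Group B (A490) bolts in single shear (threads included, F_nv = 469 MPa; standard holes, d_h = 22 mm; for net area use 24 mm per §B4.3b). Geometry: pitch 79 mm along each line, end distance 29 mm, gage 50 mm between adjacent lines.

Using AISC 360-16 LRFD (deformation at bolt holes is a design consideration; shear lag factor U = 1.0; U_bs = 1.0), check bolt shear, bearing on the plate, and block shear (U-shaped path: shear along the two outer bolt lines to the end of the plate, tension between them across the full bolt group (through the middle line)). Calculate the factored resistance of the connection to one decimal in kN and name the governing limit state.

467.1 kN (block shear governs)

Bolt shear: A_b = π(20)²/4 = 314.16 mm². φR_n = 0.75 × 469 × 314.16 × 6 × 1 = 663.0 kN.
Bearing (10 mm plate, F_u = 450 MPa): end bolts L_c = 29 − 22/2 = 18, R_n = min(1.2×18×10×450, 2.4×20×10×450) = 97.2 kN/bolt; interior L_c = 79 − 22 = 57, R_n = 216 kN/bolt. φR_n = 0.75 × (3×97.2 + 3×216) = 704.7 kN.
Block shear: shear path 2×[29+1×79] = 2×108 mm, A_gv = 2160, A_nv = 2×(108 − 1.5×24)×10 = 1440 mm²; tension across gage: (100 − 2×24)×10 = 520 mm². R_n = min(0.6×450×1440, 0.6×345×2160) + 1.0×450×520 = min(388.8, 447.12) + 234 = 622.8 kN. φR_n = 0.75 × 622.8 = 467.1 kN.
Governing: min(663.0, 704.7, 467.1) = 467.1 kN → block shear.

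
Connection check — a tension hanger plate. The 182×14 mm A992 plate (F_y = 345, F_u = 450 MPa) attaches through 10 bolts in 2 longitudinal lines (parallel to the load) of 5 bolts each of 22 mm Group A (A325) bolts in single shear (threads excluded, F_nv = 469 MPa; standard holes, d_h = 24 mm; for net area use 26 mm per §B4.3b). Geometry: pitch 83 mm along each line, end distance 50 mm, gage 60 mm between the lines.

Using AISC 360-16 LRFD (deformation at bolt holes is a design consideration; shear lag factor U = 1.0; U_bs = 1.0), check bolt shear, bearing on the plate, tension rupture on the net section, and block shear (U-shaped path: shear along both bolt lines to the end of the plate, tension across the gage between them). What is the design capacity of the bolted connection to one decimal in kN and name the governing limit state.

614.3 kN (net-section rupture governs)

Bolt shear: A_b = π(22)²/4 = 380.13 mm². φR_n = 0.75 × 469 × 380.13 × 10 × 1 = 1337.1 kN.
Bearing (14 mm plate, F_u = 450 MPa): end bolts L_c = 50 − 24/2 = 38, R_n = min(1.2×38×14×450, 2.4×22×14×450) = 287.28 kN/bolt; interior L_c = 83 − 24 = 59, R_n = 332.64 kN/bolt. φR_n = 0.75 × (2×287.28 + 8×332.64) = 2426.8 kN.
Tension rupture (net): A_n = (182 − 2×26)×14 = 1820 mm² (U = 1.0, A_e = A_n). φR_n = 0.75 × 450 × 1820 = 614.3 kN.
Block shear: shear path 2×[50+4×83] = 2×382 mm, A_gv = 10696, A_nv = 2×(382 − 4.5×26)×14 = 7420 mm²; tension across gage: (60 − 1×26)×14 = 476 mm². R_n = min(0.6×450×7420, 0.6×345×10696) + 1.0×450×476 = min(2003.4, 2214.1) + 214.2 = 2217.6 kN. φR_n = 0.75 × 2217.6 = 1663.2 kN.
Governing: min(1337.1, 2426.8, 614.3, 1663.2) = 614.3 kN → net-section rupture.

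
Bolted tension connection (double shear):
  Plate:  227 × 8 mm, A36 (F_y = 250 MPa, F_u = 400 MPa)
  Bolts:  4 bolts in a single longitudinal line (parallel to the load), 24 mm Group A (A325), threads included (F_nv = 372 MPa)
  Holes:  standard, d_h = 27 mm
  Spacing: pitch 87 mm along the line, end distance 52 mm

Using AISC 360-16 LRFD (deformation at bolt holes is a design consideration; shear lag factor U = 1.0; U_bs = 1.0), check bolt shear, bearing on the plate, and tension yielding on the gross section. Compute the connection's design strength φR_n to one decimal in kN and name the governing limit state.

Bolt shear: A_b = π(24)²/4 = 452.39 mm². φR_n = 0.75 × 372 × 452.39 × 4 × 2 = 1009.7 kN.
Bearing (8 mm plate, F_u = 400 MPa): end bolts L_c = 52 − 27/2 = 38.5, R_n = min(1.2×38.5×8×400, 2.4×24×8×400) = 147.84 kN/bolt; interior L_c = 87 − 27 = 60, R_n = 184.32 kN/bolt. φR_n = 0.75 × (1×147.84 + 3×184.32) = 525.6 kN.
Tension yield (gross): A_g = 227×8 = 1816 mm². φR_n = 0.90 × 250 × 1816 = 408.6 kN.
Governing: min(1009.7, 525.6, 408.6) = 408.6 kN → gross-section yield.

408.6 kN (gross-section yield governs)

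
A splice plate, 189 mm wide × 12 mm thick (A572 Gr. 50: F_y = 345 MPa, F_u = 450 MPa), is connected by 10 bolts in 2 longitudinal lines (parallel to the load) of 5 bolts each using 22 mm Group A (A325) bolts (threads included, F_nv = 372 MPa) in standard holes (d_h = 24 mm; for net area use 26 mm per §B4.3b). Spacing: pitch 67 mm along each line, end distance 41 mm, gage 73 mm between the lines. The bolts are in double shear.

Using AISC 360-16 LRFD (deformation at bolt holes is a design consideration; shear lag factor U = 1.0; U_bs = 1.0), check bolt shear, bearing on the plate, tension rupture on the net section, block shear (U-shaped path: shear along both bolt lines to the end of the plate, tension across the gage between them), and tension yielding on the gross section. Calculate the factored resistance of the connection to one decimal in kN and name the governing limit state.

Bolt shear: A_b = π(22)²/4 = 380.13 mm². φR_n = 0.75 × 372 × 380.13 × 10 × 2 = 2121.1 kN.
Bearing (12 mm plate, F_u = 450 MPa): end bolts L_c = 41 − 24/2 = 29, R_n = min(1.2×29×12×450, 2.4×22×12×450) = 187.92 kN/bolt; interior L_c = 67 − 24 = 43, R_n = 278.64 kN/bolt. φR_n = 0.75 × (2×187.92 + 8×278.64) = 1953.7 kN.
Tension rupture (net): A_n = (189 − 2×26)×12 = 1644 mm² (U = 1.0, A_e = A_n). φR_n = 0.75 × 450 × 1644 = 554.9 kN.
Block shear: shear path 2×[41+4×67] = 2×309 mm, A_gv = 7416, A_nv = 2×(309 − 4.5×26)×12 = 4608 mm²; tension across gage: (73 − 1×26)×12 = 564 mm². R_n = min(0.6×450×4608, 0.6×345×7416) + 1.0×450×564 = min(1244.2, 1535.1) + 253.8 = 1498 kN. φR_n = 0.75 × 1498 = 1123.5 kN.
Tension yield (gross): A_g = 189×12 = 2268 mm². φR_n = 0.90 × 345 × 2268 = 704.2 kN.
Governing: min(2121.1, 1953.7, 554.9, 1123.5, 704.2) = 554.9 kN → net-section rupture.

554.9 kN (net-section rupture governs)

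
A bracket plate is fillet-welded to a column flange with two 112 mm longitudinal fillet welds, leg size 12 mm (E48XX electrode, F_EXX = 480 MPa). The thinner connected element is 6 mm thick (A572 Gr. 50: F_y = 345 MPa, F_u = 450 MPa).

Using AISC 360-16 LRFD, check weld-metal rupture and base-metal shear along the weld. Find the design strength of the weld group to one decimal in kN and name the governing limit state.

272.2 kN (base-metal shear governs)

Weld metal: throat = 0.707×12 = 8.484 mm, L = 2×112 = 224 mm. φR_n = 0.75 × 0.6 × 480 × 8.484 × 224 = 410.5 kN.
Base metal shear (6 mm plate): yield φR_n = 1.0×0.6×345×6×224 = 278.2 kN; rupture φR_n = 0.75×0.6×450×6×224 = 272.2 kN; take 272.2 kN (rupture).
Governing: min(410.5, 272.2) = 272.2 kN → base-metal shear.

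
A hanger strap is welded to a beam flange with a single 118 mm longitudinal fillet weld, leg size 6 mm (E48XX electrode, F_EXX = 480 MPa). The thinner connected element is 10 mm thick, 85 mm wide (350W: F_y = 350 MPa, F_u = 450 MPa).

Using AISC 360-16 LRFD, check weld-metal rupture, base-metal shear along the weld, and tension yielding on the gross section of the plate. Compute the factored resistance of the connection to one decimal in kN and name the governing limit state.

Weld metal: throat = 0.707×6 = 4.242 mm, L = 118 mm. φR_n = 0.75 × 0.6 × 480 × 4.242 × 118 = 108.1 kN.
Base metal shear (10 mm plate): yield φR_n = 1.0×0.6×350×10×118 = 247.8 kN; rupture φR_n = 0.75×0.6×450×10×118 = 239.0 kN; take 239.0 kN (rupture).
Tension yield (gross): A_g = 85×10 = 850 mm². φR_n = 0.90 × 350 × 850 = 267.8 kN.
Governing: min(108.1, 239.0, 267.8) = 108.1 kN → weld metal.

108.1 kN (weld metal governs)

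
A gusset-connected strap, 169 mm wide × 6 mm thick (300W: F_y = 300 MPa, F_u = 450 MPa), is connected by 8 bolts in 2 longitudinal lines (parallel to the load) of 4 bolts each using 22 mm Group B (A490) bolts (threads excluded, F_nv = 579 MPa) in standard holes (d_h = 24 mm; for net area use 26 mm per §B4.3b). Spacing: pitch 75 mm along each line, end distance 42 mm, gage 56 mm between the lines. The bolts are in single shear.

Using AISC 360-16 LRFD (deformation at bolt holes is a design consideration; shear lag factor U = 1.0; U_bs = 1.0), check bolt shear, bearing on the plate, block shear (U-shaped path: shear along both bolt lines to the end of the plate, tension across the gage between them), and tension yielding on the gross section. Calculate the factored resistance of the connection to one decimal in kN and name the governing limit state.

Bolt shear: A_b = π(22)²/4 = 380.13 mm². φR_n = 0.75 × 579 × 380.13 × 8 × 1 = 1320.6 kN.
Bearing (6 mm plate, F_u = 450 MPa): end bolts L_c = 42 − 24/2 = 30, R_n = min(1.2×30×6×450, 2.4×22×6×450) = 97.2 kN/bolt; interior L_c = 75 − 24 = 51, R_n = 142.56 kN/bolt. φR_n = 0.75 × (2×97.2 + 6×142.56) = 787.3 kN.
Block shear: shear path 2×[42+3×75] = 2×267 mm, A_gv = 3204, A_nv = 2×(267 − 3.5×26)×6 = 2112 mm²; tension across gage: (56 − 1×26)×6 = 180 mm². R_n = min(0.6×450×2112, 0.6×300×3204) + 1.0×450×180 = min(570.24, 576.72) + 81 = 651.24 kN. φR_n = 0.75 × 651.24 = 488.4 kN.
Tension yield (gross): A_g = 169×6 = 1014 mm². φR_n = 0.90 × 300 × 1014 = 273.8 kN.
Governing: min(1320.6, 787.3, 488.4, 273.8) = 273.8 kN → gross-section yield.

273.8 kN (gross-section yield governs)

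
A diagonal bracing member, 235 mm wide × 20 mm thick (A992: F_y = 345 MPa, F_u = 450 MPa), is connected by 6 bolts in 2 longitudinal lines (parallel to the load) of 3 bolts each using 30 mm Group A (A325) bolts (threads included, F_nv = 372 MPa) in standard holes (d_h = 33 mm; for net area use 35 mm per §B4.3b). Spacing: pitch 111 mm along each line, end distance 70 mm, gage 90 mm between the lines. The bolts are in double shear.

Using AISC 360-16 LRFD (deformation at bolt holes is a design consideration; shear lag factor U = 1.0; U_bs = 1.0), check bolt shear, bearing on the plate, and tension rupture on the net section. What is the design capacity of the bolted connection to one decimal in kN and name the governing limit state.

1113.8 kN (net-section rupture governs)

Bolt shear: A_b = π(30)²/4 = 706.86 mm². φR_n = 0.75 × 372 × 706.86 × 6 × 2 = 2366.6 kN.
Bearing (20 mm plate, F_u = 450 MPa): end bolts L_c = 70 − 33/2 = 53.5, R_n = min(1.2×53.5×20×450, 2.4×30×20×450) = 577.8 kN/bolt; interior L_c = 111 − 33 = 78, R_n = 648 kN/bolt. φR_n = 0.75 × (2×577.8 + 4×648) = 2810.7 kN.
Tension rupture (net): A_n = (235 − 2×35)×20 = 3300 mm² (U = 1.0, A_e = A_n). φR_n = 0.75 × 450 × 3300 = 1113.8 kN.
Governing: min(2366.6, 2810.7, 1113.8) = 1113.8 kN → net-section rupture.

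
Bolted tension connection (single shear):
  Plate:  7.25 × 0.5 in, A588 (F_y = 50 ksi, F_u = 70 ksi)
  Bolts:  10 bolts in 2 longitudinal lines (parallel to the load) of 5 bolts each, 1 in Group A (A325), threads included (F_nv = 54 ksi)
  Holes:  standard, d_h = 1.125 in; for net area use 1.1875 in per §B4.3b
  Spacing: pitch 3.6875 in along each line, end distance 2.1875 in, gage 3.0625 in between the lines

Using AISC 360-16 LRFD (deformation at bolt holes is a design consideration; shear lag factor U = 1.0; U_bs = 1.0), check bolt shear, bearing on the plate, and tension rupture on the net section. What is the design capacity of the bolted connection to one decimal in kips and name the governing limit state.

Bolt shear: A_b = π(1)²/4 = 0.7854 in². φR_n = 0.75 × 54 × 0.7854 × 10 × 1 = 318.1 kips.
Bearing (0.5 in plate, F_u = 70 ksi): end bolts L_c = 2.1875 − 1.125/2 = 1.625, R_n = min(1.2×1.625×0.5×70, 2.4×1×0.5×70) = 68.25 kips/bolt; interior L_c = 3.6875 − 1.125 = 2.5625, R_n = 84 kips/bolt. φR_n = 0.75 × (2×68.25 + 8×84) = 606.4 kips.
Tension rupture (net): A_n = (7.25 − 2×1.1875)×0.5 = 2.4375 in² (U = 1.0, A_e = A_n). φR_n = 0.75 × 70 × 2.4375 = 128.0 kips.
Governing: min(318.1, 606.4, 128.0) = 128.0 kips → net-section rupture.

128.0 kips (net-section rupture governs)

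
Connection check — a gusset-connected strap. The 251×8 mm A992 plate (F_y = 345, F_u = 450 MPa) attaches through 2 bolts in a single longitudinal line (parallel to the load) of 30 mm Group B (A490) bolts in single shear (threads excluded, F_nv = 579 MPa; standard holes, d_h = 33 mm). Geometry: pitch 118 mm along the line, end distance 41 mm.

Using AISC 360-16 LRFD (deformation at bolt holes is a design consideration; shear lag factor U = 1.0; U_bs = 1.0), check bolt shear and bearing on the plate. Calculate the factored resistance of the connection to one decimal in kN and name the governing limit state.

273.8 kN (bearing governs)

Bolt shear: A_b = π(30)²/4 = 706.86 mm². φR_n = 0.75 × 579 × 706.86 × 2 × 1 = 613.9 kN.
Bearing (8 mm plate, F_u = 450 MPa): end bolts L_c = 41 − 33/2 = 24.5, R_n = min(1.2×24.5×8×450, 2.4×30×8×450) = 105.84 kN/bolt; interior L_c = 118 − 33 = 85, R_n = 259.2 kN/bolt. φR_n = 0.75 × (1×105.84 + 1×259.2) = 273.8 kN.
Governing: min(613.9, 273.8) = 273.8 kN → bearing.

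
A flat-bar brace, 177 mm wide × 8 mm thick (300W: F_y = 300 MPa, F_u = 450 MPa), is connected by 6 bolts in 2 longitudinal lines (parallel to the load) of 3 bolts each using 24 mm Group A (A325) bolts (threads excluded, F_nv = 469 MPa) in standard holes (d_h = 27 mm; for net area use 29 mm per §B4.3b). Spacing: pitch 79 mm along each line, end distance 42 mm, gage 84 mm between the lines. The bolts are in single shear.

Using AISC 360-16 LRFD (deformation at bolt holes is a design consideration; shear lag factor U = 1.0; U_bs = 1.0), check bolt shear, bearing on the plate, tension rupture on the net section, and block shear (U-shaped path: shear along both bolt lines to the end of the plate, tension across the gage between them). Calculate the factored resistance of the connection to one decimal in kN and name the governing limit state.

321.3 kN (net-section rupture governs)

Bolt shear: A_b = π(24)²/4 = 452.39 mm². φR_n = 0.75 × 469 × 452.39 × 6 × 1 = 954.8 kN.
Bearing (8 mm plate, F_u = 450 MPa): end bolts L_c = 42 − 27/2 = 28.5, R_n = min(1.2×28.5×8×450, 2.4×24×8×450) = 123.12 kN/bolt; interior L_c = 79 − 27 = 52, R_n = 207.36 kN/bolt. φR_n = 0.75 × (2×123.12 + 4×207.36) = 806.8 kN.
Tension rupture (net): A_n = (177 − 2×29)×8 = 952 mm² (U = 1.0, A_e = A_n). φR_n = 0.75 × 450 × 952 = 321.3 kN.
Block shear: shear path 2×[42+2×79] = 2×200 mm, A_gv = 3200, A_nv = 2×(200 − 2.5×29)×8 = 2040 mm²; tension across gage: (84 − 1×29)×8 = 440 mm². R_n = min(0.6×450×2040, 0.6×300×3200) + 1.0×450×440 = min(550.8, 576) + 198 = 748.8 kN. φR_n = 0.75 × 748.8 = 561.6 kN.
Governing: min(954.8, 806.8, 321.3, 561.6) = 321.3 kN → net-section rupture.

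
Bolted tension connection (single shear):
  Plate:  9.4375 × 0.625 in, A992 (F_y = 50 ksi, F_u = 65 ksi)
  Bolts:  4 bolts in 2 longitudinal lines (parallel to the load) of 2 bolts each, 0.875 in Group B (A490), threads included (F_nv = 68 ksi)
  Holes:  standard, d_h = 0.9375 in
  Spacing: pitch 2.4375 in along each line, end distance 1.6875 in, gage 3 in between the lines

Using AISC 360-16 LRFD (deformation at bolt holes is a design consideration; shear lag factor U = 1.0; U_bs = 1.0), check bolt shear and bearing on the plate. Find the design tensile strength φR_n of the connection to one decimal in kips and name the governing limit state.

Bolt shear: A_b = π(0.875)²/4 = 0.60132 in². φR_n = 0.75 × 68 × 0.60132 × 4 × 1 = 122.7 kips.
Bearing (0.625 in plate, F_u = 65 ksi): end bolts L_c = 1.6875 − 0.9375/2 = 1.21875, R_n = min(1.2×1.21875×0.625×65, 2.4×0.875×0.625×65) = 59.414 kips/bolt; interior L_c = 2.4375 − 0.9375 = 1.5, R_n = 73.125 kips/bolt. φR_n = 0.75 × (2×59.414 + 2×73.125) = 198.8 kips.
Governing: min(122.7, 198.8) = 122.7 kips → bolt shear.

122.7 kips (bolt shear governs)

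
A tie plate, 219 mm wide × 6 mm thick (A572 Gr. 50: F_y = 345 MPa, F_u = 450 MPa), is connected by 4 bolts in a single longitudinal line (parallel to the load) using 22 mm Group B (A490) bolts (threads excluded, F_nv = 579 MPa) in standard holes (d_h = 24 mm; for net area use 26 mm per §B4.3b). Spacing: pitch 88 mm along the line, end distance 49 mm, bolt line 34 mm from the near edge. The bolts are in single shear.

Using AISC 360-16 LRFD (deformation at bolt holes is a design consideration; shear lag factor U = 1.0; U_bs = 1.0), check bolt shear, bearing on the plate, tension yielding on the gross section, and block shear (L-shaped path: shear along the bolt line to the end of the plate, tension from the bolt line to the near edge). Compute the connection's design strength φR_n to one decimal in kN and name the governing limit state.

Bolt shear: A_b = π(22)²/4 = 380.13 mm². φR_n = 0.75 × 579 × 380.13 × 4 × 1 = 660.3 kN.
Bearing (6 mm plate, F_u = 450 MPa): end bolts L_c = 49 − 24/2 = 37, R_n = min(1.2×37×6×450, 2.4×22×6×450) = 119.88 kN/bolt; interior L_c = 88 − 24 = 64, R_n = 142.56 kN/bolt. φR_n = 0.75 × (1×119.88 + 3×142.56) = 410.7 kN.
Tension yield (gross): A_g = 219×6 = 1314 mm². φR_n = 0.90 × 345 × 1314 = 408.0 kN.
Block shear: shear path 1×[49+3×88] = 1×313 mm, A_gv = 1878, A_nv = 1×(313 − 3.5×26)×6 = 1332 mm²; tension to near edge: (34 − 0.5×26)×6 = 126 mm². R_n = min(0.6×450×1332, 0.6×345×1878) + 1.0×450×126 = min(359.64, 388.75) + 56.7 = 416.34 kN. φR_n = 0.75 × 416.34 = 312.3 kN.
Governing: min(660.3, 410.7, 408.0, 312.3) = 312.3 kN → block shear.

312.3 kN (block shear governs)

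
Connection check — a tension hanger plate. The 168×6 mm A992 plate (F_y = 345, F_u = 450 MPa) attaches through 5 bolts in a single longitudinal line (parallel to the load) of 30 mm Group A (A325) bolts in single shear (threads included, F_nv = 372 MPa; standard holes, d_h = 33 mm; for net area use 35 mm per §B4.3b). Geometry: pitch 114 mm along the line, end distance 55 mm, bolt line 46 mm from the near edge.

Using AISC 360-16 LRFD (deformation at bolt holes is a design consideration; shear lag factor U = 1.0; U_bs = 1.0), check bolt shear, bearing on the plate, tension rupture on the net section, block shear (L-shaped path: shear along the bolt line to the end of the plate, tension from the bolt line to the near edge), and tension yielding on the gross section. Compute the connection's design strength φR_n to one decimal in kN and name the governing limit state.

269.3 kN (net-section rupture governs)

Bolt shear: A_b = π(30)²/4 = 706.86 mm². φR_n = 0.75 × 372 × 706.86 × 5 × 1 = 986.1 kN.
Bearing (6 mm plate, F_u = 450 MPa): end bolts L_c = 55 − 33/2 = 38.5, R_n = min(1.2×38.5×6×450, 2.4×30×6×450) = 124.74 kN/bolt; interior L_c = 114 − 33 = 81, R_n = 194.4 kN/bolt. φR_n = 0.75 × (1×124.74 + 4×194.4) = 676.8 kN.
Tension rupture (net): A_n = (168 − 1×35)×6 = 798 mm² (U = 1.0, A_e = A_n). φR_n = 0.75 × 450 × 798 = 269.3 kN.
Block shear: shear path 1×[55+4×114] = 1×511 mm, A_gv = 3066, A_nv = 1×(511 − 4.5×35)×6 = 2121 mm²; tension to near edge: (46 − 0.5×35)×6 = 171 mm². R_n = min(0.6×450×2121, 0.6×345×3066) + 1.0×450×171 = min(572.67, 634.66) + 76.95 = 649.62 kN. φR_n = 0.75 × 649.62 = 487.2 kN.
Tension yield (gross): A_g = 168×6 = 1008 mm². φR_n = 0.90 × 345 × 1008 = 313.0 kN.
Governing: min(986.1, 676.8, 269.3, 487.2, 313.0) = 269.3 kN → net-section rupture.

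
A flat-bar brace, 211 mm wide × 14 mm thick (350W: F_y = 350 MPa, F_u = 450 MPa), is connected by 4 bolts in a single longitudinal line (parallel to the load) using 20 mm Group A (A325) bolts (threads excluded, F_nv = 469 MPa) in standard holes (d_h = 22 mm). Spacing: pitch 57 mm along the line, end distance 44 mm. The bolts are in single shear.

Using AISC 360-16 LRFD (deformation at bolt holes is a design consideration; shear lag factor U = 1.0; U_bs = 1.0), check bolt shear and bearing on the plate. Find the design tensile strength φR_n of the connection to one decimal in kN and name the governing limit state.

Bolt shear: A_b = π(20)²/4 = 314.16 mm². φR_n = 0.75 × 469 × 314.16 × 4 × 1 = 442.0 kN.
Bearing (14 mm plate, F_u = 450 MPa): end bolts L_c = 44 − 22/2 = 33, R_n = min(1.2×33×14×450, 2.4×20×14×450) = 249.48 kN/bolt; interior L_c = 57 − 22 = 35, R_n = 264.6 kN/bolt. φR_n = 0.75 × (1×249.48 + 3×264.6) = 782.5 kN.
Governing: min(442.0, 782.5) = 442.0 kN → bolt shear.

442.0 kN (bolt shear governs)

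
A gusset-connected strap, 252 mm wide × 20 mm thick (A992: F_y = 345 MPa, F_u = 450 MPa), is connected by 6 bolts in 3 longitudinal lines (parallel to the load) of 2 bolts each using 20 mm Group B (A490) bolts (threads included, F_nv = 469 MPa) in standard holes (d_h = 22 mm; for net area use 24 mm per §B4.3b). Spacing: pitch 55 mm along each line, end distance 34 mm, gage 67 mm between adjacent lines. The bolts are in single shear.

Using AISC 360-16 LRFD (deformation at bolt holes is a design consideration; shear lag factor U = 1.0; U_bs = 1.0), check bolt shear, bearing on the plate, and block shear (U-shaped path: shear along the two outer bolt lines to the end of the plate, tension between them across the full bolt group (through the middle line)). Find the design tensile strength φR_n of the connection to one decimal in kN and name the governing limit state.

Bolt shear: A_b = π(20)²/4 = 314.16 mm². φR_n = 0.75 × 469 × 314.16 × 6 × 1 = 663.0 kN.
Bearing (20 mm plate, F_u = 450 MPa): end bolts L_c = 34 − 22/2 = 23, R_n = min(1.2×23×20×450, 2.4×20×20×450) = 248.4 kN/bolt; interior L_c = 55 − 22 = 33, R_n = 356.4 kN/bolt. φR_n = 0.75 × (3×248.4 + 3×356.4) = 1360.8 kN.
Block shear: shear path 2×[34+1×55] = 2×89 mm, A_gv = 3560, A_nv = 2×(89 − 1.5×24)×20 = 2120 mm²; tension across gage: (134 − 2×24)×20 = 1720 mm². R_n = min(0.6×450×2120, 0.6×345×3560) + 1.0×450×1720 = min(572.4, 736.92) + 774 = 1346.4 kN. φR_n = 0.75 × 1346.4 = 1009.8 kN.
Governing: min(663.0, 1360.8, 1009.8) = 663.0 kN → bolt shear.

663.0 kN (bolt shear governs)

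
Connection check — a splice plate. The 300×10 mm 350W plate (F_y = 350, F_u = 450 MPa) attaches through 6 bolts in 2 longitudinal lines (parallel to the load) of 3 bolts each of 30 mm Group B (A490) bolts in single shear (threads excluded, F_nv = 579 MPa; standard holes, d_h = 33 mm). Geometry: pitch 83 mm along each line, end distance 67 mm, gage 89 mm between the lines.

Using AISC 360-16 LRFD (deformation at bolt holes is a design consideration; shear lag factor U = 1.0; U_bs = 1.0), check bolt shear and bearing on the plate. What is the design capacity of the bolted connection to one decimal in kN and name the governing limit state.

1219.1 kN (bearing governs)

Bolt shear: A_b = π(30)²/4 = 706.86 mm². φR_n = 0.75 × 579 × 706.86 × 6 × 1 = 1841.7 kN.
Bearing (10 mm plate, F_u = 450 MPa): end bolts L_c = 67 − 33/2 = 50.5, R_n = min(1.2×50.5×10×450, 2.4×30×10×450) = 272.7 kN/bolt; interior L_c = 83 − 33 = 50, R_n = 270 kN/bolt. φR_n = 0.75 × (2×272.7 + 4×270) = 1219.1 kN.
Governing: min(1841.7, 1219.1) = 1219.1 kN → bearing.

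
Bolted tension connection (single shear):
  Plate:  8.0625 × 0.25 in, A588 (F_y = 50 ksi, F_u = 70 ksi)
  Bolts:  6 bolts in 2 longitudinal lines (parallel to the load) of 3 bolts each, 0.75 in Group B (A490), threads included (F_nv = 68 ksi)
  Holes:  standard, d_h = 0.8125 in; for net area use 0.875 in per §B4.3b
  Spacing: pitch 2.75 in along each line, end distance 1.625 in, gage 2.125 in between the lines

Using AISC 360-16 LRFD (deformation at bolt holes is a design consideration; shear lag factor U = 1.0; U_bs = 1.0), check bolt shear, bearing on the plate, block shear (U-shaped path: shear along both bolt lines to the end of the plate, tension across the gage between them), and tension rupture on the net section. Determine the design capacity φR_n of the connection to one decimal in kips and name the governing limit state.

82.9 kips (net-section rupture governs)

Bolt shear: A_b = π(0.75)²/4 = 0.44179 in². φR_n = 0.75 × 68 × 0.44179 × 6 × 1 = 135.2 kips.
Bearing (0.25 in plate, F_u = 70 ksi): end bolts L_c = 1.625 − 0.8125/2 = 1.21875, R_n = min(1.2×1.21875×0.25×70, 2.4×0.75×0.25×70) = 25.594 kips/bolt; interior L_c = 2.75 − 0.8125 = 1.9375, R_n = 31.5 kips/bolt. φR_n = 0.75 × (2×25.594 + 4×31.5) = 132.9 kips.
Block shear: shear path 2×[1.625+2×2.75] = 2×7.125 in, A_gv = 3.5625, A_nv = 2×(7.125 − 2.5×0.875)×0.25 = 2.4688 in²; tension across gage: (2.125 − 1×0.875)×0.25 = 0.3125 in². R_n = min(0.6×70×2.4688, 0.6×50×3.5625) + 1.0×70×0.3125 = min(103.69, 106.88) + 21.875 = 125.57 kips. φR_n = 0.75 × 125.57 = 94.2 kips.
Tension rupture (net): A_n = (8.0625 − 2×0.875)×0.25 = 1.5781 in² (U = 1.0, A_e = A_n). φR_n = 0.75 × 70 × 1.5781 = 82.9 kips.
Governing: min(135.2, 132.9, 94.2, 82.9) = 82.9 kips → net-section rupture.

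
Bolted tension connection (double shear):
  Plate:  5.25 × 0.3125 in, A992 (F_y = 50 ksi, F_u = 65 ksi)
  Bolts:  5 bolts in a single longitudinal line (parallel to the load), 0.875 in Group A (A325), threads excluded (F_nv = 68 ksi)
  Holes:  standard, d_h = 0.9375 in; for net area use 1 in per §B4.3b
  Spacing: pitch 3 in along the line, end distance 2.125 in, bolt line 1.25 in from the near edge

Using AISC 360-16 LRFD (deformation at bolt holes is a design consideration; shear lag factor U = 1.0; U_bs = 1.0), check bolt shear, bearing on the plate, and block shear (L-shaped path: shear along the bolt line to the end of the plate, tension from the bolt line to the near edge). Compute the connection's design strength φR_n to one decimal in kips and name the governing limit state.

Bolt shear: A_b = π(0.875)²/4 = 0.60132 in². φR_n = 0.75 × 68 × 0.60132 × 5 × 2 = 306.7 kips.
Bearing (0.3125 in plate, F_u = 65 ksi): end bolts L_c = 2.125 − 0.9375/2 = 1.65625, R_n = min(1.2×1.65625×0.3125×65, 2.4×0.875×0.3125×65) = 40.371 kips/bolt; interior L_c = 3 − 0.9375 = 2.0625, R_n = 42.656 kips/bolt. φR_n = 0.75 × (1×40.371 + 4×42.656) = 158.2 kips.
Block shear: shear path 1×[2.125+4×3] = 1×14.125 in, A_gv = 4.4141, A_nv = 1×(14.125 − 4.5×1)×0.3125 = 3.0078 in²; tension to near edge: (1.25 − 0.5×1)×0.3125 = 0.23438 in². R_n = min(0.6×65×3.0078, 0.6×50×4.4141) + 1.0×65×0.23438 = min(117.3, 132.42) + 15.235 = 132.54 kips. φR_n = 0.75 × 132.54 = 99.4 kips.
Governing: min(306.7, 158.2, 99.4) = 99.4 kips → block shear.

99.4 kips (block shear governs)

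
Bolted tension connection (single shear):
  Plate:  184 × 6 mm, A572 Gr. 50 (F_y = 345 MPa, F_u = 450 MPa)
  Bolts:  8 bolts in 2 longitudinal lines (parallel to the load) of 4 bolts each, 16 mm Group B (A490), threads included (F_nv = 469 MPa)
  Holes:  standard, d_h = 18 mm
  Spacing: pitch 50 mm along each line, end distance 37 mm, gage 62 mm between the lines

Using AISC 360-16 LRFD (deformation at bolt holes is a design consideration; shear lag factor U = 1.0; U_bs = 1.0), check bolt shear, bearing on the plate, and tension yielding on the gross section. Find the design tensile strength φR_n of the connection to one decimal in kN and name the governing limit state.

Bolt shear: A_b = π(16)²/4 = 201.06 mm². φR_n = 0.75 × 469 × 201.06 × 8 × 1 = 565.8 kN.
Bearing (6 mm plate, F_u = 450 MPa): end bolts L_c = 37 − 18/2 = 28, R_n = min(1.2×28×6×450, 2.4×16×6×450) = 90.72 kN/bolt; interior L_c = 50 − 18 = 32, R_n = 103.68 kN/bolt. φR_n = 0.75 × (2×90.72 + 6×103.68) = 602.6 kN.
Tension yield (gross): A_g = 184×6 = 1104 mm². φR_n = 0.90 × 345 × 1104 = 342.8 kN.
Governing: min(565.8, 602.6, 342.8) = 342.8 kN → gross-section yield.

342.8 kN (gross-section yield governs)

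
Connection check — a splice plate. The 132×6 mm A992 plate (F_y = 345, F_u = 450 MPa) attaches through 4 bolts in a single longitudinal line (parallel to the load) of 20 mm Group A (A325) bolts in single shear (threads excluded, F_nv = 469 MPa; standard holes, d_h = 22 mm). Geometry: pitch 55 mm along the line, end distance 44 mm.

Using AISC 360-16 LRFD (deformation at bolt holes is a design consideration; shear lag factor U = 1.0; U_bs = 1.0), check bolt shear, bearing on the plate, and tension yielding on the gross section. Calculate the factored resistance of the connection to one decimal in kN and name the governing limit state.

245.9 kN (gross-section yield governs)

Bolt shear: A_b = π(20)²/4 = 314.16 mm². φR_n = 0.75 × 469 × 314.16 × 4 × 1 = 442.0 kN.
Bearing (6 mm plate, F_u = 450 MPa): end bolts L_c = 44 − 22/2 = 33, R_n = min(1.2×33×6×450, 2.4×20×6×450) = 106.92 kN/bolt; interior L_c = 55 − 22 = 33, R_n = 106.92 kN/bolt. φR_n = 0.75 × (1×106.92 + 3×106.92) = 320.8 kN.
Tension yield (gross): A_g = 132×6 = 792 mm². φR_n = 0.90 × 345 × 792 = 245.9 kN.
Governing: min(442.0, 320.8, 245.9) = 245.9 kN → gross-section yield.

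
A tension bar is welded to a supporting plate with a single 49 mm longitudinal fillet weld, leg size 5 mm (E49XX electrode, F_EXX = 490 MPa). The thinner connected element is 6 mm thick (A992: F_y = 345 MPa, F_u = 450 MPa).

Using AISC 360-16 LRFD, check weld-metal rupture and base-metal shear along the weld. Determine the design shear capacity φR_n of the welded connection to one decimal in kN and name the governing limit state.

38.2 kN (weld metal governs)

Weld metal: throat = 0.707×5 = 3.535 mm, L = 49 mm. φR_n = 0.75 × 0.6 × 490 × 3.535 × 49 = 38.2 kN.
Base metal shear (6 mm plate): yield φR_n = 1.0×0.6×345×6×49 = 60.9 kN; rupture φR_n = 0.75×0.6×450×6×49 = 59.5 kN; take 59.5 kN (rupture).
Governing: min(38.2, 59.5) = 38.2 kN → weld metal.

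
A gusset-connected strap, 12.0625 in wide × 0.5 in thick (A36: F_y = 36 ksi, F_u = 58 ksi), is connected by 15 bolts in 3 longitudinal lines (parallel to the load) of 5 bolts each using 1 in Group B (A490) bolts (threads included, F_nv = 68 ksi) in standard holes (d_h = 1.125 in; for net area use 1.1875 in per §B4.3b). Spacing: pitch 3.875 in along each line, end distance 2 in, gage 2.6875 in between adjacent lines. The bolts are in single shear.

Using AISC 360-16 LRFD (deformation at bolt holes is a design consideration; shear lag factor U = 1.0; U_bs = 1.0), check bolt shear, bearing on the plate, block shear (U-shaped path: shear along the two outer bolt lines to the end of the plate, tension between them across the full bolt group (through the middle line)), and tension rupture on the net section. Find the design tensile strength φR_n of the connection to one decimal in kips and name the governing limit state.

Bolt shear: A_b = π(1)²/4 = 0.7854 in². φR_n = 0.75 × 68 × 0.7854 × 15 × 1 = 600.8 kips.
Bearing (0.5 in plate, F_u = 58 ksi): end bolts L_c = 2 − 1.125/2 = 1.4375, R_n = min(1.2×1.4375×0.5×58, 2.4×1×0.5×58) = 50.025 kips/bolt; interior L_c = 3.875 − 1.125 = 2.75, R_n = 69.6 kips/bolt. φR_n = 0.75 × (3×50.025 + 12×69.6) = 739.0 kips.
Block shear: shear path 2×[2+4×3.875] = 2×17.5 in, A_gv = 17.5, A_nv = 2×(17.5 − 4.5×1.1875)×0.5 = 12.156 in²; tension across gage: (5.375 − 2×1.1875)×0.5 = 1.5 in². R_n = min(0.6×58×12.156, 0.6×36×17.5) + 1.0×58×1.5 = min(423.03, 378) + 87 = 465 kips. φR_n = 0.75 × 465 = 348.8 kips.
Tension rupture (net): A_n = (12.0625 − 3×1.1875)×0.5 = 4.25 in² (U = 1.0, A_e = A_n). φR_n = 0.75 × 58 × 4.25 = 184.9 kips.
Governing: min(600.8, 739.0, 348.8, 184.9) = 184.9 kips → net-section rupture.

184.9 kips (net-section rupture governs)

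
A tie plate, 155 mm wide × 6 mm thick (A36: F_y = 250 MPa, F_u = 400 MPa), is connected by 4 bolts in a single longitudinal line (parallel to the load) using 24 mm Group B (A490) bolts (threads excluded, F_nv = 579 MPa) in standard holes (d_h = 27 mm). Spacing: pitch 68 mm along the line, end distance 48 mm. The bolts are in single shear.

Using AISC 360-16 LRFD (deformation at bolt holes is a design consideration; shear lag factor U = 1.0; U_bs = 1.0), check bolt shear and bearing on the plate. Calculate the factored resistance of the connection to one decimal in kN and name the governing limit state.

340.2 kN (bearing governs)

Bolt shear: A_b = π(24)²/4 = 452.39 mm². φR_n = 0.75 × 579 × 452.39 × 4 × 1 = 785.8 kN.
Bearing (6 mm plate, F_u = 400 MPa): end bolts L_c = 48 − 27/2 = 34.5, R_n = min(1.2×34.5×6×400, 2.4×24×6×400) = 99.36 kN/bolt; interior L_c = 68 − 27 = 41, R_n = 118.08 kN/bolt. φR_n = 0.75 × (1×99.36 + 3×118.08) = 340.2 kN.
Governing: min(785.8, 340.2) = 340.2 kN → bearing.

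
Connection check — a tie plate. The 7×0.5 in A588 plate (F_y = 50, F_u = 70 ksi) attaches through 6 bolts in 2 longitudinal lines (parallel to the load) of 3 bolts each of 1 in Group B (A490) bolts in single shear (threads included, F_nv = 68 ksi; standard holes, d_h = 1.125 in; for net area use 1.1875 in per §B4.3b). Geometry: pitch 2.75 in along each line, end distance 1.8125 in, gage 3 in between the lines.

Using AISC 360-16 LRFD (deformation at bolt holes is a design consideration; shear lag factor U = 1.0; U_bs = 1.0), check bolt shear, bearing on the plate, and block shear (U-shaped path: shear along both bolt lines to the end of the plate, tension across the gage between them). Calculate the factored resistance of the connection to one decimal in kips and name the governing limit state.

184.4 kips (block shear governs)

Bolt shear: A_b = π(1)²/4 = 0.7854 in². φR_n = 0.75 × 68 × 0.7854 × 6 × 1 = 240.3 kips.
Bearing (0.5 in plate, F_u = 70 ksi): end bolts L_c = 1.8125 − 1.125/2 = 1.25, R_n = min(1.2×1.25×0.5×70, 2.4×1×0.5×70) = 52.5 kips/bolt; interior L_c = 2.75 − 1.125 = 1.625, R_n = 68.25 kips/bolt. φR_n = 0.75 × (2×52.5 + 4×68.25) = 283.5 kips.
Block shear: shear path 2×[1.8125+2×2.75] = 2×7.3125 in, A_gv = 7.3125, A_nv = 2×(7.3125 − 2.5×1.1875)×0.5 = 4.3438 in²; tension across gage: (3 − 1×1.1875)×0.5 = 0.90625 in². R_n = min(0.6×70×4.3438, 0.6×50×7.3125) + 1.0×70×0.90625 = min(182.44, 219.38) + 63.438 = 245.88 kips. φR_n = 0.75 × 245.88 = 184.4 kips.
Governing: min(240.3, 283.5, 184.4) = 184.4 kips → block shear.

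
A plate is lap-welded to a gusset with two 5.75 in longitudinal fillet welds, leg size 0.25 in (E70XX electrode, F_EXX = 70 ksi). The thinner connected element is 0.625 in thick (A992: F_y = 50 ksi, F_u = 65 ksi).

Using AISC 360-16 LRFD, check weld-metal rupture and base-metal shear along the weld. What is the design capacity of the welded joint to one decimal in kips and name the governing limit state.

Weld metal: throat = 0.707×0.25 = 0.17675 in, L = 2×5.75 = 11.5 in. φR_n = 0.75 × 0.6 × 70 × 0.17675 × 11.5 = 64.0 kips.
Base metal shear (0.625 in plate): yield φR_n = 1.0×0.6×50×0.625×11.5 = 215.6 kips; rupture φR_n = 0.75×0.6×65×0.625×11.5 = 210.2 kips; take 210.2 kips (rupture).
Governing: min(64.0, 210.2) = 64.0 kips → weld metal.

64.0 kips (weld metal governs)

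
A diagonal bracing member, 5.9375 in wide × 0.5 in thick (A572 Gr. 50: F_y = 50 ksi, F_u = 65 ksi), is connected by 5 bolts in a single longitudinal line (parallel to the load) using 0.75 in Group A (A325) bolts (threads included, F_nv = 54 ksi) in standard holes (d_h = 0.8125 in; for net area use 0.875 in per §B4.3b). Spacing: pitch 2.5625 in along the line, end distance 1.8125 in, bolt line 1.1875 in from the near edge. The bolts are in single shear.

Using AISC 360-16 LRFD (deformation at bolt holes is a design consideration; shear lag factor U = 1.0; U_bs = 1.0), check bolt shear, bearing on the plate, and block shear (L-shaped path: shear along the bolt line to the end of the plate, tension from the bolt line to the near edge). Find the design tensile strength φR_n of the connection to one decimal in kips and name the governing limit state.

89.5 kips (bolt shear governs)

Bolt shear: A_b = π(0.75)²/4 = 0.44179 in². φR_n = 0.75 × 54 × 0.44179 × 5 × 1 = 89.5 kips.
Bearing (0.5 in plate, F_u = 65 ksi): end bolts L_c = 1.8125 − 0.8125/2 = 1.40625, R_n = min(1.2×1.40625×0.5×65, 2.4×0.75×0.5×65) = 54.844 kips/bolt; interior L_c = 2.5625 − 0.8125 = 1.75, R_n = 58.5 kips/bolt. φR_n = 0.75 × (1×54.844 + 4×58.5) = 216.6 kips.
Block shear: shear path 1×[1.8125+4×2.5625] = 1×12.0625 in, A_gv = 6.0313, A_nv = 1×(12.0625 − 4.5×0.875)×0.5 = 4.0625 in²; tension to near edge: (1.1875 − 0.5×0.875)×0.5 = 0.375 in². R_n = min(0.6×65×4.0625, 0.6×50×6.0313) + 1.0×65×0.375 = min(158.44, 180.94) + 24.375 = 182.82 kips. φR_n = 0.75 × 182.82 = 137.1 kips.
Governing: min(89.5, 216.6, 137.1) = 89.5 kips → bolt shear.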